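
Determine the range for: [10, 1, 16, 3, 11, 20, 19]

19

Step 1: Identify the maximum value: max = 20
Step 2: Identify the minimum value: min = 1
Step 3: Range = max - min = 20 - 1 = 19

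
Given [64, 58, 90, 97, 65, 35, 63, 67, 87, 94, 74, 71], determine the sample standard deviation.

17.7019

Step 1: Compute the mean: 72.0833
Step 2: Sum of squared deviations from the mean: 3446.9167
Step 3: Sample variance = 3446.9167 / 11 = 313.3561
Step 4: Standard deviation = sqrt(313.3561) = 17.7019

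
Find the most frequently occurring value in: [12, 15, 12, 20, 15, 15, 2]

15

Step 1: Count the frequency of each value:
  2: appears 1 time(s)
  12: appears 2 time(s)
  15: appears 3 time(s)
  20: appears 1 time(s)
Step 2: The value 15 appears most frequently (3 times).
Step 3: Mode = 15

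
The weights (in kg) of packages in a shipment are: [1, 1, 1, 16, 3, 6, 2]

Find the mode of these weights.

1

Step 1: Count the frequency of each value:
  1: appears 3 time(s)
  2: appears 1 time(s)
  3: appears 1 time(s)
  6: appears 1 time(s)
  16: appears 1 time(s)
Step 2: The value 1 appears most frequently (3 times).
Step 3: Mode = 1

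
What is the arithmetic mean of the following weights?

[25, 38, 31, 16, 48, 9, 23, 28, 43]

29

Step 1: Sum all values: 25 + 38 + 31 + 16 + 48 + 9 + 23 + 28 + 43 = 261
Step 2: Count the number of values: n = 9
Step 3: Mean = sum / n = 261 / 9 = 29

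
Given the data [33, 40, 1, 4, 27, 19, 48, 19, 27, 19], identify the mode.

19

Step 1: Count the frequency of each value:
  1: appears 1 time(s)
  4: appears 1 time(s)
  19: appears 3 time(s)
  27: appears 2 time(s)
  33: appears 1 time(s)
  40: appears 1 time(s)
  48: appears 1 time(s)
Step 2: The value 19 appears most frequently (3 times).
Step 3: Mode = 19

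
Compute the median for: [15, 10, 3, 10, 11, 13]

10.5

Step 1: Sort the data in ascending order: [3, 10, 10, 11, 13, 15]
Step 2: The number of values is n = 6.
Step 3: Since n is even, the median is the average of positions 3 and 4:
  Median = (10 + 11) / 2 = 10.5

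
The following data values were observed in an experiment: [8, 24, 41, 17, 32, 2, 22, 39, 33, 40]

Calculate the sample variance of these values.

186.1778

Step 1: Compute the mean: (8 + 24 + 41 + 17 + 32 + 2 + 22 + 39 + 33 + 40) / 10 = 25.8
Step 2: Compute squared deviations from the mean:
  (8 - 25.8)^2 = 316.84
  (24 - 25.8)^2 = 3.24
  (41 - 25.8)^2 = 231.04
  (17 - 25.8)^2 = 77.44
  (32 - 25.8)^2 = 38.44
  (2 - 25.8)^2 = 566.44
  (22 - 25.8)^2 = 14.44
  (39 - 25.8)^2 = 174.24
  (33 - 25.8)^2 = 51.84
  (40 - 25.8)^2 = 201.64
Step 3: Sum of squared deviations = 1675.6
Step 4: Sample variance = 1675.6 / 9 = 186.1778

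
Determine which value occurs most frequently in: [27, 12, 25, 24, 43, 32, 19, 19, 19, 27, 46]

19

Step 1: Count the frequency of each value:
  12: appears 1 time(s)
  19: appears 3 time(s)
  24: appears 1 time(s)
  25: appears 1 time(s)
  27: appears 2 time(s)
  32: appears 1 time(s)
  43: appears 1 time(s)
  46: appears 1 time(s)
Step 2: The value 19 appears most frequently (3 times).
Step 3: Mode = 19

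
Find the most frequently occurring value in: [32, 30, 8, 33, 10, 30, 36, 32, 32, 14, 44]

32

Step 1: Count the frequency of each value:
  8: appears 1 time(s)
  10: appears 1 time(s)
  14: appears 1 time(s)
  30: appears 2 time(s)
  32: appears 3 time(s)
  33: appears 1 time(s)
  36: appears 1 time(s)
  44: appears 1 time(s)
Step 2: The value 32 appears most frequently (3 times).
Step 3: Mode = 32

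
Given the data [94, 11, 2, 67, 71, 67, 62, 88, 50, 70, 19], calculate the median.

67

Step 1: Sort the data in ascending order: [2, 11, 19, 50, 62, 67, 67, 70, 71, 88, 94]
Step 2: The number of values is n = 11.
Step 3: Since n is odd, the median is the middle value at position 6: 67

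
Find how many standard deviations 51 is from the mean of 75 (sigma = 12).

-2

Step 1: Recall the z-score formula: z = (x - mu) / sigma
Step 2: Substitute values: z = (51 - 75) / 12
Step 3: z = -24 / 12 = -2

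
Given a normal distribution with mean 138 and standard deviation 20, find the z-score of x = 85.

-2.65

Step 1: Recall the z-score formula: z = (x - mu) / sigma
Step 2: Substitute values: z = (85 - 138) / 20
Step 3: z = -53 / 20 = -2.65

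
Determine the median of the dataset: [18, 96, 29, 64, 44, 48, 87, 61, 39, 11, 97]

48

Step 1: Sort the data in ascending order: [11, 18, 29, 39, 44, 48, 61, 64, 87, 96, 97]
Step 2: The number of values is n = 11.
Step 3: Since n is odd, the median is the middle value at position 6: 48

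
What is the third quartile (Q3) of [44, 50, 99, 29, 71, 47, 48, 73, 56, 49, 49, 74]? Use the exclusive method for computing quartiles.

72.5

Step 1: Sort the data: [29, 44, 47, 48, 49, 49, 50, 56, 71, 73, 74, 99]
Step 2: n = 12
Step 3: Using the exclusive quartile method:
  Q1 = 47.25
  Q2 (median) = 49.5
  Q3 = 72.5
  IQR = Q3 - Q1 = 72.5 - 47.25 = 25.25
Step 4: Q3 = 72.5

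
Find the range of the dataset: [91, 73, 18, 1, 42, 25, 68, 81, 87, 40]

90

Step 1: Identify the maximum value: max = 91
Step 2: Identify the minimum value: min = 1
Step 3: Range = max - min = 91 - 1 = 90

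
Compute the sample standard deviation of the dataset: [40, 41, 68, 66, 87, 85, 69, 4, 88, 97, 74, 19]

29.287

Step 1: Compute the mean: 61.5
Step 2: Sum of squared deviations from the mean: 9435
Step 3: Sample variance = 9435 / 11 = 857.7273
Step 4: Standard deviation = sqrt(857.7273) = 29.287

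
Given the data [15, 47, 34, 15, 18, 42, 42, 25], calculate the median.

29.5

Step 1: Sort the data in ascending order: [15, 15, 18, 25, 34, 42, 42, 47]
Step 2: The number of values is n = 8.
Step 3: Since n is even, the median is the average of positions 4 and 5:
  Median = (25 + 34) / 2 = 29.5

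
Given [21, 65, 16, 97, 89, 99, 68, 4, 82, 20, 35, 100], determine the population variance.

1222.8333

Step 1: Compute the mean: (21 + 65 + 16 + 97 + 89 + 99 + 68 + 4 + 82 + 20 + 35 + 100) / 12 = 58
Step 2: Compute squared deviations from the mean:
  (21 - 58)^2 = 1369
  (65 - 58)^2 = 49
  (16 - 58)^2 = 1764
  (97 - 58)^2 = 1521
  (89 - 58)^2 = 961
  (99 - 58)^2 = 1681
  (68 - 58)^2 = 100
  (4 - 58)^2 = 2916
  (82 - 58)^2 = 576
  (20 - 58)^2 = 1444
  (35 - 58)^2 = 529
  (100 - 58)^2 = 1764
Step 3: Sum of squared deviations = 14674
Step 4: Population variance = 14674 / 12 = 1222.8333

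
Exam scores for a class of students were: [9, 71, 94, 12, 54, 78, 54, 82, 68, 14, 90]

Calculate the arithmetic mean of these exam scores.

56.9091

Step 1: Sum all values: 9 + 71 + 94 + 12 + 54 + 78 + 54 + 82 + 68 + 14 + 90 = 626
Step 2: Count the number of values: n = 11
Step 3: Mean = sum / n = 626 / 11 = 56.9091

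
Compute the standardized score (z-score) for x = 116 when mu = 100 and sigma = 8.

2

Step 1: Recall the z-score formula: z = (x - mu) / sigma
Step 2: Substitute values: z = (116 - 100) / 8
Step 3: z = 16 / 8 = 2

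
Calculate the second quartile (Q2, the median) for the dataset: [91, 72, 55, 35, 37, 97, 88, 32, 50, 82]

63.5

Step 1: Sort the data: [32, 35, 37, 50, 55, 72, 82, 88, 91, 97]
Step 2: n = 10
Step 3: Q2 is the median. Since n is even, it is the average of the values at positions 5 and 6:
  Q2 = (55 + 72) / 2 = 63.5
Step 4: Q2 = 63.5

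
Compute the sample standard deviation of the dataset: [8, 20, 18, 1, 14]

7.7589

Step 1: Compute the mean: 12.2
Step 2: Sum of squared deviations from the mean: 240.8
Step 3: Sample variance = 240.8 / 4 = 60.2
Step 4: Standard deviation = sqrt(60.2) = 7.7589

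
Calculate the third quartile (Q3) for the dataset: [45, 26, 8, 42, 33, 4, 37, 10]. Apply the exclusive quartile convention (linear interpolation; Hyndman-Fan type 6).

40.75

Step 1: Sort the data: [4, 8, 10, 26, 33, 37, 42, 45]
Step 2: n = 8
Step 3: Using the exclusive quartile method:
  Q1 = 8.5
  Q2 (median) = 29.5
  Q3 = 40.75
  IQR = Q3 - Q1 = 40.75 - 8.5 = 32.25
Step 4: Q3 = 40.75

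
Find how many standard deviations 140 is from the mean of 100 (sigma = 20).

2

Step 1: Recall the z-score formula: z = (x - mu) / sigma
Step 2: Substitute values: z = (140 - 100) / 20
Step 3: z = 40 / 20 = 2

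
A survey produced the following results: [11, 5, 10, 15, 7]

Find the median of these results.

10

Step 1: Sort the data in ascending order: [5, 7, 10, 11, 15]
Step 2: The number of values is n = 5.
Step 3: Since n is odd, the median is the middle value at position 3: 10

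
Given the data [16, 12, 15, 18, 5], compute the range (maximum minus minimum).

13

Step 1: Identify the maximum value: max = 18
Step 2: Identify the minimum value: min = 5
Step 3: Range = max - min = 18 - 5 = 13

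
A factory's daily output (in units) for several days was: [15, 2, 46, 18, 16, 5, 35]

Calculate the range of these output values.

44

Step 1: Identify the maximum value: max = 46
Step 2: Identify the minimum value: min = 2
Step 3: Range = max - min = 46 - 2 = 44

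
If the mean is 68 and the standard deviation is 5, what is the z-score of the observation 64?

-0.8

Step 1: Recall the z-score formula: z = (x - mu) / sigma
Step 2: Substitute values: z = (64 - 68) / 5
Step 3: z = -4 / 5 = -0.8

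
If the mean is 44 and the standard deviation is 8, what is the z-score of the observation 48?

0.5

Step 1: Recall the z-score formula: z = (x - mu) / sigma
Step 2: Substitute values: z = (48 - 44) / 8
Step 3: z = 4 / 8 = 0.5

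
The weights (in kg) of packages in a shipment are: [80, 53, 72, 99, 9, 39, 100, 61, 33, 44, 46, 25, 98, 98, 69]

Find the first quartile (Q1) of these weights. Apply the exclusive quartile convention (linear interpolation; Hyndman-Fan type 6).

39

Step 1: Sort the data: [9, 25, 33, 39, 44, 46, 53, 61, 69, 72, 80, 98, 98, 99, 100]
Step 2: n = 15
Step 3: Using the exclusive quartile method:
  Q1 = 39
  Q2 (median) = 61
  Q3 = 98
  IQR = Q3 - Q1 = 98 - 39 = 59
Step 4: Q1 = 39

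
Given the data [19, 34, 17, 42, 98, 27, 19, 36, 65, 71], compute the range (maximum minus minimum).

81

Step 1: Identify the maximum value: max = 98
Step 2: Identify the minimum value: min = 17
Step 3: Range = max - min = 98 - 17 = 81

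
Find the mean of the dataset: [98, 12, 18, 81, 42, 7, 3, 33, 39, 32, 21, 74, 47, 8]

36.7857

Step 1: Sum all values: 98 + 12 + 18 + 81 + 42 + 7 + 3 + 33 + 39 + 32 + 21 + 74 + 47 + 8 = 515
Step 2: Count the number of values: n = 14
Step 3: Mean = sum / n = 515 / 14 = 36.7857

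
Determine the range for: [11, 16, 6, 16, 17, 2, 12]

15

Step 1: Identify the maximum value: max = 17
Step 2: Identify the minimum value: min = 2
Step 3: Range = max - min = 17 - 2 = 15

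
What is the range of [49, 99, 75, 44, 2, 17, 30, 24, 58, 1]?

98

Step 1: Identify the maximum value: max = 99
Step 2: Identify the minimum value: min = 1
Step 3: Range = max - min = 99 - 1 = 98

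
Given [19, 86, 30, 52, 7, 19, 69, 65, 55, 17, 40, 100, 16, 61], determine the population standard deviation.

27.7172

Step 1: Compute the mean: 45.4286
Step 2: Sum of squared deviations from the mean: 10755.4286
Step 3: Population variance = 10755.4286 / 14 = 768.2449
Step 4: Standard deviation = sqrt(768.2449) = 27.7172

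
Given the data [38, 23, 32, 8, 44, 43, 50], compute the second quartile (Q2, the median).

38

Step 1: Sort the data: [8, 23, 32, 38, 43, 44, 50]
Step 2: n = 7
Step 3: Q2 is the median. Since n is odd, it is the middle value at position 4: 38
Step 4: Q2 = 38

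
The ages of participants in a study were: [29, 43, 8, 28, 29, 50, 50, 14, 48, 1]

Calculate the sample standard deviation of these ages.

17.8885

Step 1: Compute the mean: 30
Step 2: Sum of squared deviations from the mean: 2880
Step 3: Sample variance = 2880 / 9 = 320
Step 4: Standard deviation = sqrt(320) = 17.8885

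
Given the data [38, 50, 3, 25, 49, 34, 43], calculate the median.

38

Step 1: Sort the data in ascending order: [3, 25, 34, 38, 43, 49, 50]
Step 2: The number of values is n = 7.
Step 3: Since n is odd, the median is the middle value at position 4: 38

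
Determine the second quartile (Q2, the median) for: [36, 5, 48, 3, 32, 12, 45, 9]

22

Step 1: Sort the data: [3, 5, 9, 12, 32, 36, 45, 48]
Step 2: n = 8
Step 3: Q2 is the median. Since n is even, it is the average of the values at positions 4 and 5:
  Q2 = (12 + 32) / 2 = 22
Step 4: Q2 = 22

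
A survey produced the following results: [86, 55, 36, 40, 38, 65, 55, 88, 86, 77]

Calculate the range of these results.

52

Step 1: Identify the maximum value: max = 88
Step 2: Identify the minimum value: min = 36
Step 3: Range = max - min = 88 - 36 = 52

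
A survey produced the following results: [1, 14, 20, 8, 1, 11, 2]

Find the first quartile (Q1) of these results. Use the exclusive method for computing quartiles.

1

Step 1: Sort the data: [1, 1, 2, 8, 11, 14, 20]
Step 2: n = 7
Step 3: Using the exclusive quartile method:
  Q1 = 1
  Q2 (median) = 8
  Q3 = 14
  IQR = Q3 - Q1 = 14 - 1 = 13
Step 4: Q1 = 1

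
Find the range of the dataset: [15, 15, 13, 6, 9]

9

Step 1: Identify the maximum value: max = 15
Step 2: Identify the minimum value: min = 6
Step 3: Range = max - min = 15 - 6 = 9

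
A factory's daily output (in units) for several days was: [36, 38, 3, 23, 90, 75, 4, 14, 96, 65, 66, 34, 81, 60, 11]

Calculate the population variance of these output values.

943.7067

Step 1: Compute the mean: (36 + 38 + 3 + 23 + 90 + 75 + 4 + 14 + 96 + 65 + 66 + 34 + 81 + 60 + 11) / 15 = 46.4
Step 2: Compute squared deviations from the mean:
  (36 - 46.4)^2 = 108.16
  (38 - 46.4)^2 = 70.56
  (3 - 46.4)^2 = 1883.56
  (23 - 46.4)^2 = 547.56
  (90 - 46.4)^2 = 1900.96
  (75 - 46.4)^2 = 817.96
  (4 - 46.4)^2 = 1797.76
  (14 - 46.4)^2 = 1049.76
  (96 - 46.4)^2 = 2460.16
  (65 - 46.4)^2 = 345.96
  (66 - 46.4)^2 = 384.16
  (34 - 46.4)^2 = 153.76
  (81 - 46.4)^2 = 1197.16
  (60 - 46.4)^2 = 184.96
  (11 - 46.4)^2 = 1253.16
Step 3: Sum of squared deviations = 14155.6
Step 4: Population variance = 14155.6 / 15 = 943.7067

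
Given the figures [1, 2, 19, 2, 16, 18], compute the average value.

9.6667

Step 1: Sum all values: 1 + 2 + 19 + 2 + 16 + 18 = 58
Step 2: Count the number of values: n = 6
Step 3: Mean = sum / n = 58 / 6 = 9.6667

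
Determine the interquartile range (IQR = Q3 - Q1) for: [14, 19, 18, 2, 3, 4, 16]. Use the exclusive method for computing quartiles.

15

Step 1: Sort the data: [2, 3, 4, 14, 16, 18, 19]
Step 2: n = 7
Step 3: Using the exclusive quartile method:
  Q1 = 3
  Q2 (median) = 14
  Q3 = 18
  IQR = Q3 - Q1 = 18 - 3 = 15
Step 4: IQR = 15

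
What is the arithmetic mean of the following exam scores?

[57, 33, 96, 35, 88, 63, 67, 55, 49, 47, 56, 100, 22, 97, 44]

60.6

Step 1: Sum all values: 57 + 33 + 96 + 35 + 88 + 63 + 67 + 55 + 49 + 47 + 56 + 100 + 22 + 97 + 44 = 909
Step 2: Count the number of values: n = 15
Step 3: Mean = sum / n = 909 / 15 = 60.6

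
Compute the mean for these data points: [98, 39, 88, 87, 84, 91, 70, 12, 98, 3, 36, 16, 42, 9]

55.2143

Step 1: Sum all values: 98 + 39 + 88 + 87 + 84 + 91 + 70 + 12 + 98 + 3 + 36 + 16 + 42 + 9 = 773
Step 2: Count the number of values: n = 14
Step 3: Mean = sum / n = 773 / 14 = 55.2143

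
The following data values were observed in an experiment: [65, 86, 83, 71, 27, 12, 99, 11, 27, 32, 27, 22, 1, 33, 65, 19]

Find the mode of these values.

27

Step 1: Count the frequency of each value:
  1: appears 1 time(s)
  11: appears 1 time(s)
  12: appears 1 time(s)
  19: appears 1 time(s)
  22: appears 1 time(s)
  27: appears 3 time(s)
  32: appears 1 time(s)
  33: appears 1 time(s)
  65: appears 2 time(s)
  71: appears 1 time(s)
  83: appears 1 time(s)
  86: appears 1 time(s)
  99: appears 1 time(s)
Step 2: The value 27 appears most frequently (3 times).
Step 3: Mode = 27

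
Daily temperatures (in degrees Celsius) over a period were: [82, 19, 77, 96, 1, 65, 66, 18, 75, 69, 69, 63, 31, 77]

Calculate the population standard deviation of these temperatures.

27.3977

Step 1: Compute the mean: 57.7143
Step 2: Sum of squared deviations from the mean: 10508.8571
Step 3: Population variance = 10508.8571 / 14 = 750.6327
Step 4: Standard deviation = sqrt(750.6327) = 27.3977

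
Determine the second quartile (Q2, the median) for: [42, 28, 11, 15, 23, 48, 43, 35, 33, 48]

34

Step 1: Sort the data: [11, 15, 23, 28, 33, 35, 42, 43, 48, 48]
Step 2: n = 10
Step 3: Q2 is the median. Since n is even, it is the average of the values at positions 5 and 6:
  Q2 = (33 + 35) / 2 = 34
Step 4: Q2 = 34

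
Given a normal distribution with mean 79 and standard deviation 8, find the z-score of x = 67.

-1.5

Step 1: Recall the z-score formula: z = (x - mu) / sigma
Step 2: Substitute values: z = (67 - 79) / 8
Step 3: z = -12 / 8 = -1.5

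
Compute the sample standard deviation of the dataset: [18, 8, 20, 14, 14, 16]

4.1473

Step 1: Compute the mean: 15
Step 2: Sum of squared deviations from the mean: 86
Step 3: Sample variance = 86 / 5 = 17.2
Step 4: Standard deviation = sqrt(17.2) = 4.1473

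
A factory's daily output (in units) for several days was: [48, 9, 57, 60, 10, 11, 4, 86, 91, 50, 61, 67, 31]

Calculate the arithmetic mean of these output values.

45

Step 1: Sum all values: 48 + 9 + 57 + 60 + 10 + 11 + 4 + 86 + 91 + 50 + 61 + 67 + 31 = 585
Step 2: Count the number of values: n = 13
Step 3: Mean = sum / n = 585 / 13 = 45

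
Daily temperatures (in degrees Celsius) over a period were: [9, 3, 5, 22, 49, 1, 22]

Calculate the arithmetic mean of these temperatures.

15.8571

Step 1: Sum all values: 9 + 3 + 5 + 22 + 49 + 1 + 22 = 111
Step 2: Count the number of values: n = 7
Step 3: Mean = sum / n = 111 / 7 = 15.8571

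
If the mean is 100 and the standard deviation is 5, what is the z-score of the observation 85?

-3

Step 1: Recall the z-score formula: z = (x - mu) / sigma
Step 2: Substitute values: z = (85 - 100) / 5
Step 3: z = -15 / 5 = -3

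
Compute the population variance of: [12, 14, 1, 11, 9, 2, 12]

22.7755

Step 1: Compute the mean: (12 + 14 + 1 + 11 + 9 + 2 + 12) / 7 = 8.7143
Step 2: Compute squared deviations from the mean:
  (12 - 8.7143)^2 = 10.7959
  (14 - 8.7143)^2 = 27.9388
  (1 - 8.7143)^2 = 59.5102
  (11 - 8.7143)^2 = 5.2245
  (9 - 8.7143)^2 = 0.0816
  (2 - 8.7143)^2 = 45.0816
  (12 - 8.7143)^2 = 10.7959
Step 3: Sum of squared deviations = 159.4286
Step 4: Population variance = 159.4286 / 7 = 22.7755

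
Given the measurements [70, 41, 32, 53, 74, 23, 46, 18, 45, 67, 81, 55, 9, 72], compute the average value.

49

Step 1: Sum all values: 70 + 41 + 32 + 53 + 74 + 23 + 46 + 18 + 45 + 67 + 81 + 55 + 9 + 72 = 686
Step 2: Count the number of values: n = 14
Step 3: Mean = sum / n = 686 / 14 = 49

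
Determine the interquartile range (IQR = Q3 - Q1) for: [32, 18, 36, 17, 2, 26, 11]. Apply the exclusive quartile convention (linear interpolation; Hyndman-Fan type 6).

21

Step 1: Sort the data: [2, 11, 17, 18, 26, 32, 36]
Step 2: n = 7
Step 3: Using the exclusive quartile method:
  Q1 = 11
  Q2 (median) = 18
  Q3 = 32
  IQR = Q3 - Q1 = 32 - 11 = 21
Step 4: IQR = 21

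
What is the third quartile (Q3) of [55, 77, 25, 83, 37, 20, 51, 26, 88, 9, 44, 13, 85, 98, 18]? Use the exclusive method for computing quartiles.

83

Step 1: Sort the data: [9, 13, 18, 20, 25, 26, 37, 44, 51, 55, 77, 83, 85, 88, 98]
Step 2: n = 15
Step 3: Using the exclusive quartile method:
  Q1 = 20
  Q2 (median) = 44
  Q3 = 83
  IQR = Q3 - Q1 = 83 - 20 = 63
Step 4: Q3 = 83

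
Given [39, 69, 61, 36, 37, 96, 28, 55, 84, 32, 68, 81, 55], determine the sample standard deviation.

21.8823

Step 1: Compute the mean: 57
Step 2: Sum of squared deviations from the mean: 5746
Step 3: Sample variance = 5746 / 12 = 478.8333
Step 4: Standard deviation = sqrt(478.8333) = 21.8823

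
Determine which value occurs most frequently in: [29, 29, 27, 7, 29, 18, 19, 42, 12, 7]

29

Step 1: Count the frequency of each value:
  7: appears 2 time(s)
  12: appears 1 time(s)
  18: appears 1 time(s)
  19: appears 1 time(s)
  27: appears 1 time(s)
  29: appears 3 time(s)
  42: appears 1 time(s)
Step 2: The value 29 appears most frequently (3 times).
Step 3: Mode = 29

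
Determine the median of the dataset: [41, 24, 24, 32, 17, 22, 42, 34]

28

Step 1: Sort the data in ascending order: [17, 22, 24, 24, 32, 34, 41, 42]
Step 2: The number of values is n = 8.
Step 3: Since n is even, the median is the average of positions 4 and 5:
  Median = (24 + 32) / 2 = 28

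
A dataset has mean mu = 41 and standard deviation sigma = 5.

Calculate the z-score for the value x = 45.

0.8

Step 1: Recall the z-score formula: z = (x - mu) / sigma
Step 2: Substitute values: z = (45 - 41) / 5
Step 3: z = 4 / 5 = 0.8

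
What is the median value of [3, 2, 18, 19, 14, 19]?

16

Step 1: Sort the data in ascending order: [2, 3, 14, 18, 19, 19]
Step 2: The number of values is n = 6.
Step 3: Since n is even, the median is the average of positions 3 and 4:
  Median = (14 + 18) / 2 = 16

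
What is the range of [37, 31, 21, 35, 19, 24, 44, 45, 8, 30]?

37

Step 1: Identify the maximum value: max = 45
Step 2: Identify the minimum value: min = 8
Step 3: Range = max - min = 45 - 8 = 37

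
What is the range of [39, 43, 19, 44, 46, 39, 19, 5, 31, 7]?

41

Step 1: Identify the maximum value: max = 46
Step 2: Identify the minimum value: min = 5
Step 3: Range = max - min = 46 - 5 = 41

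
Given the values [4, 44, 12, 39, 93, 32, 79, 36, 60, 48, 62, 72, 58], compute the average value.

49.1538

Step 1: Sum all values: 4 + 44 + 12 + 39 + 93 + 32 + 79 + 36 + 60 + 48 + 62 + 72 + 58 = 639
Step 2: Count the number of values: n = 13
Step 3: Mean = sum / n = 639 / 13 = 49.1538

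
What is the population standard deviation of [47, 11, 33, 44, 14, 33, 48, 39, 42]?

12.8332

Step 1: Compute the mean: 34.5556
Step 2: Sum of squared deviations from the mean: 1482.2222
Step 3: Population variance = 1482.2222 / 9 = 164.6914
Step 4: Standard deviation = sqrt(164.6914) = 12.8332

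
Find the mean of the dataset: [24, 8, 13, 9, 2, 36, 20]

16

Step 1: Sum all values: 24 + 8 + 13 + 9 + 2 + 36 + 20 = 112
Step 2: Count the number of values: n = 7
Step 3: Mean = sum / n = 112 / 7 = 16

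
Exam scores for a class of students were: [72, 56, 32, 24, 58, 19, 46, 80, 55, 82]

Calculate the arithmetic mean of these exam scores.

52.4

Step 1: Sum all values: 72 + 56 + 32 + 24 + 58 + 19 + 46 + 80 + 55 + 82 = 524
Step 2: Count the number of values: n = 10
Step 3: Mean = sum / n = 524 / 10 = 52.4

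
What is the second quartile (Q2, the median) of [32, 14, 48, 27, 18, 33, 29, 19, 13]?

27

Step 1: Sort the data: [13, 14, 18, 19, 27, 29, 32, 33, 48]
Step 2: n = 9
Step 3: Q2 is the median. Since n is odd, it is the middle value at position 5: 27
Step 4: Q2 = 27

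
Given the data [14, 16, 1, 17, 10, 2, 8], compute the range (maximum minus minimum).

16

Step 1: Identify the maximum value: max = 17
Step 2: Identify the minimum value: min = 1
Step 3: Range = max - min = 17 - 1 = 16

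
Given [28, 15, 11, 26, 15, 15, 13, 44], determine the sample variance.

124.9821

Step 1: Compute the mean: (28 + 15 + 11 + 26 + 15 + 15 + 13 + 44) / 8 = 20.875
Step 2: Compute squared deviations from the mean:
  (28 - 20.875)^2 = 50.7656
  (15 - 20.875)^2 = 34.5156
  (11 - 20.875)^2 = 97.5156
  (26 - 20.875)^2 = 26.2656
  (15 - 20.875)^2 = 34.5156
  (15 - 20.875)^2 = 34.5156
  (13 - 20.875)^2 = 62.0156
  (44 - 20.875)^2 = 534.7656
Step 3: Sum of squared deviations = 874.875
Step 4: Sample variance = 874.875 / 7 = 124.9821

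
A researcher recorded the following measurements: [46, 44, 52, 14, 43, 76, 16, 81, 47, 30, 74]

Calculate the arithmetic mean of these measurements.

47.5455

Step 1: Sum all values: 46 + 44 + 52 + 14 + 43 + 76 + 16 + 81 + 47 + 30 + 74 = 523
Step 2: Count the number of values: n = 11
Step 3: Mean = sum / n = 523 / 11 = 47.5455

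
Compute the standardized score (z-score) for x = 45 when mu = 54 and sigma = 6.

-1.5

Step 1: Recall the z-score formula: z = (x - mu) / sigma
Step 2: Substitute values: z = (45 - 54) / 6
Step 3: z = -9 / 6 = -1.5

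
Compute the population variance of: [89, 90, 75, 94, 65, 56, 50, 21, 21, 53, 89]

638.8099

Step 1: Compute the mean: (89 + 90 + 75 + 94 + 65 + 56 + 50 + 21 + 21 + 53 + 89) / 11 = 63.9091
Step 2: Compute squared deviations from the mean:
  (89 - 63.9091)^2 = 629.5537
  (90 - 63.9091)^2 = 680.7355
  (75 - 63.9091)^2 = 123.0083
  (94 - 63.9091)^2 = 905.4628
  (65 - 63.9091)^2 = 1.1901
  (56 - 63.9091)^2 = 62.5537
  (50 - 63.9091)^2 = 193.4628
  (21 - 63.9091)^2 = 1841.1901
  (21 - 63.9091)^2 = 1841.1901
  (53 - 63.9091)^2 = 119.0083
  (89 - 63.9091)^2 = 629.5537
Step 3: Sum of squared deviations = 7026.9091
Step 4: Population variance = 7026.9091 / 11 = 638.8099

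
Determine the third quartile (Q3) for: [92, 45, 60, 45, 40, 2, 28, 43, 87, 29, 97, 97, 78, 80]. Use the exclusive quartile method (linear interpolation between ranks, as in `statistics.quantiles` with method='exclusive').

88.25

Step 1: Sort the data: [2, 28, 29, 40, 43, 45, 45, 60, 78, 80, 87, 92, 97, 97]
Step 2: n = 14
Step 3: Using the exclusive quartile method:
  Q1 = 37.25
  Q2 (median) = 52.5
  Q3 = 88.25
  IQR = Q3 - Q1 = 88.25 - 37.25 = 51
Step 4: Q3 = 88.25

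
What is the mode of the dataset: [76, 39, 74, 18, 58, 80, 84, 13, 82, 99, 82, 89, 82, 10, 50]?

82

Step 1: Count the frequency of each value:
  10: appears 1 time(s)
  13: appears 1 time(s)
  18: appears 1 time(s)
  39: appears 1 time(s)
  50: appears 1 time(s)
  58: appears 1 time(s)
  74: appears 1 time(s)
  76: appears 1 time(s)
  80: appears 1 time(s)
  82: appears 3 time(s)
  84: appears 1 time(s)
  89: appears 1 time(s)
  99: appears 1 time(s)
Step 2: The value 82 appears most frequently (3 times).
Step 3: Mode = 82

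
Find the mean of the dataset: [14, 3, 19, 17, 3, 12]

11.3333

Step 1: Sum all values: 14 + 3 + 19 + 17 + 3 + 12 = 68
Step 2: Count the number of values: n = 6
Step 3: Mean = sum / n = 68 / 6 = 11.3333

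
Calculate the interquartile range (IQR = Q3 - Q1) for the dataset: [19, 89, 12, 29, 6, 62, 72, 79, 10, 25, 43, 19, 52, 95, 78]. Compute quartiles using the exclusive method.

59

Step 1: Sort the data: [6, 10, 12, 19, 19, 25, 29, 43, 52, 62, 72, 78, 79, 89, 95]
Step 2: n = 15
Step 3: Using the exclusive quartile method:
  Q1 = 19
  Q2 (median) = 43
  Q3 = 78
  IQR = Q3 - Q1 = 78 - 19 = 59
Step 4: IQR = 59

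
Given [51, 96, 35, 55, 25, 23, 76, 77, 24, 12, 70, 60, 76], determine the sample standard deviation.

26.383

Step 1: Compute the mean: 52.3077
Step 2: Sum of squared deviations from the mean: 8352.7692
Step 3: Sample variance = 8352.7692 / 12 = 696.0641
Step 4: Standard deviation = sqrt(696.0641) = 26.383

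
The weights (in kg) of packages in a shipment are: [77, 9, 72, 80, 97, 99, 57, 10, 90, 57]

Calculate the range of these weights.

90

Step 1: Identify the maximum value: max = 99
Step 2: Identify the minimum value: min = 9
Step 3: Range = max - min = 99 - 9 = 90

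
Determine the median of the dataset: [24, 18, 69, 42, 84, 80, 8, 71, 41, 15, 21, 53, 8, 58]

41.5

Step 1: Sort the data in ascending order: [8, 8, 15, 18, 21, 24, 41, 42, 53, 58, 69, 71, 80, 84]
Step 2: The number of values is n = 14.
Step 3: Since n is even, the median is the average of positions 7 and 8:
  Median = (41 + 42) / 2 = 41.5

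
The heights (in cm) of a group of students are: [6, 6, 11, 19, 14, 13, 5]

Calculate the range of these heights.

14

Step 1: Identify the maximum value: max = 19
Step 2: Identify the minimum value: min = 5
Step 3: Range = max - min = 19 - 5 = 14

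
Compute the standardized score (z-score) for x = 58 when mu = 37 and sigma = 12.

1.75

Step 1: Recall the z-score formula: z = (x - mu) / sigma
Step 2: Substitute values: z = (58 - 37) / 12
Step 3: z = 21 / 12 = 1.75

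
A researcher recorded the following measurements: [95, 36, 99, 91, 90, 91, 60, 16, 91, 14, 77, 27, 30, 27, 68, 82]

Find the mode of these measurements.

91

Step 1: Count the frequency of each value:
  14: appears 1 time(s)
  16: appears 1 time(s)
  27: appears 2 time(s)
  30: appears 1 time(s)
  36: appears 1 time(s)
  60: appears 1 time(s)
  68: appears 1 time(s)
  77: appears 1 time(s)
  82: appears 1 time(s)
  90: appears 1 time(s)
  91: appears 3 time(s)
  95: appears 1 time(s)
  99: appears 1 time(s)
Step 2: The value 91 appears most frequently (3 times).
Step 3: Mode = 91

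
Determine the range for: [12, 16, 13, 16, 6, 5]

11

Step 1: Identify the maximum value: max = 16
Step 2: Identify the minimum value: min = 5
Step 3: Range = max - min = 16 - 5 = 11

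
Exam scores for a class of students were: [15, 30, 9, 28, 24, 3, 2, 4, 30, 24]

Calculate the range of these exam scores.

28

Step 1: Identify the maximum value: max = 30
Step 2: Identify the minimum value: min = 2
Step 3: Range = max - min = 30 - 2 = 28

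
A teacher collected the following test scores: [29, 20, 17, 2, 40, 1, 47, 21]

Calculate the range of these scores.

46

Step 1: Identify the maximum value: max = 47
Step 2: Identify the minimum value: min = 1
Step 3: Range = max - min = 47 - 1 = 46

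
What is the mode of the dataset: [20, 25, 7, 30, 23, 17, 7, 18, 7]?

7

Step 1: Count the frequency of each value:
  7: appears 3 time(s)
  17: appears 1 time(s)
  18: appears 1 time(s)
  20: appears 1 time(s)
  23: appears 1 time(s)
  25: appears 1 time(s)
  30: appears 1 time(s)
Step 2: The value 7 appears most frequently (3 times).
Step 3: Mode = 7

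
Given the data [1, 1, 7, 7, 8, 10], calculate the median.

7

Step 1: Sort the data in ascending order: [1, 1, 7, 7, 8, 10]
Step 2: The number of values is n = 6.
Step 3: Since n is even, the median is the average of positions 3 and 4:
  Median = (7 + 7) / 2 = 7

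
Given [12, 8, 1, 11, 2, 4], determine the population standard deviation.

4.2687

Step 1: Compute the mean: 6.3333
Step 2: Sum of squared deviations from the mean: 109.3333
Step 3: Population variance = 109.3333 / 6 = 18.2222
Step 4: Standard deviation = sqrt(18.2222) = 4.2687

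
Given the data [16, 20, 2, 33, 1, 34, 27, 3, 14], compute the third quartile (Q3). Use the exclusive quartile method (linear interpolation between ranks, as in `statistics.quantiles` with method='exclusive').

30

Step 1: Sort the data: [1, 2, 3, 14, 16, 20, 27, 33, 34]
Step 2: n = 9
Step 3: Using the exclusive quartile method:
  Q1 = 2.5
  Q2 (median) = 16
  Q3 = 30
  IQR = Q3 - Q1 = 30 - 2.5 = 27.5
Step 4: Q3 = 30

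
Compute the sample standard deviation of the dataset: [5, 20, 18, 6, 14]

6.8411

Step 1: Compute the mean: 12.6
Step 2: Sum of squared deviations from the mean: 187.2
Step 3: Sample variance = 187.2 / 4 = 46.8
Step 4: Standard deviation = sqrt(46.8) = 6.8411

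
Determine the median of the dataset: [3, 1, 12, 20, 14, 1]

7.5

Step 1: Sort the data in ascending order: [1, 1, 3, 12, 14, 20]
Step 2: The number of values is n = 6.
Step 3: Since n is even, the median is the average of positions 3 and 4:
  Median = (3 + 12) / 2 = 7.5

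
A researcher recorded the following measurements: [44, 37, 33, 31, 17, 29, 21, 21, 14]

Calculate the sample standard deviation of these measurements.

9.9009

Step 1: Compute the mean: 27.4444
Step 2: Sum of squared deviations from the mean: 784.2222
Step 3: Sample variance = 784.2222 / 8 = 98.0278
Step 4: Standard deviation = sqrt(98.0278) = 9.9009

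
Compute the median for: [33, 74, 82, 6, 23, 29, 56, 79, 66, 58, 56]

56

Step 1: Sort the data in ascending order: [6, 23, 29, 33, 56, 56, 58, 66, 74, 79, 82]
Step 2: The number of values is n = 11.
Step 3: Since n is odd, the median is the middle value at position 6: 56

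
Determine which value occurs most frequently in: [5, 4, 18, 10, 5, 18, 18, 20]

18

Step 1: Count the frequency of each value:
  4: appears 1 time(s)
  5: appears 2 time(s)
  10: appears 1 time(s)
  18: appears 3 time(s)
  20: appears 1 time(s)
Step 2: The value 18 appears most frequently (3 times).
Step 3: Mode = 18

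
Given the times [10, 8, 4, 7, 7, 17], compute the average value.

8.8333

Step 1: Sum all values: 10 + 8 + 4 + 7 + 7 + 17 = 53
Step 2: Count the number of values: n = 6
Step 3: Mean = sum / n = 53 / 6 = 8.8333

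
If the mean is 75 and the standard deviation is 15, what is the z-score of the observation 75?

0

Step 1: Recall the z-score formula: z = (x - mu) / sigma
Step 2: Substitute values: z = (75 - 75) / 15
Step 3: z = 0 / 15 = 0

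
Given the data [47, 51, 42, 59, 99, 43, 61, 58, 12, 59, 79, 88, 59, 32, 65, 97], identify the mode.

59

Step 1: Count the frequency of each value:
  12: appears 1 time(s)
  32: appears 1 time(s)
  42: appears 1 time(s)
  43: appears 1 time(s)
  47: appears 1 time(s)
  51: appears 1 time(s)
  58: appears 1 time(s)
  59: appears 3 time(s)
  61: appears 1 time(s)
  65: appears 1 time(s)
  79: appears 1 time(s)
  88: appears 1 time(s)
  97: appears 1 time(s)
  99: appears 1 time(s)
Step 2: The value 59 appears most frequently (3 times).
Step 3: Mode = 59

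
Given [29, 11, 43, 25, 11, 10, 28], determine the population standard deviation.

11.4624

Step 1: Compute the mean: 22.4286
Step 2: Sum of squared deviations from the mean: 919.7143
Step 3: Population variance = 919.7143 / 7 = 131.3878
Step 4: Standard deviation = sqrt(131.3878) = 11.4624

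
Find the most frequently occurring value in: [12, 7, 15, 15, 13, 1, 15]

15

Step 1: Count the frequency of each value:
  1: appears 1 time(s)
  7: appears 1 time(s)
  12: appears 1 time(s)
  13: appears 1 time(s)
  15: appears 3 time(s)
Step 2: The value 15 appears most frequently (3 times).
Step 3: Mode = 15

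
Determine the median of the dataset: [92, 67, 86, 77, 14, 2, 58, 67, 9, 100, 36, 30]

62.5

Step 1: Sort the data in ascending order: [2, 9, 14, 30, 36, 58, 67, 67, 77, 86, 92, 100]
Step 2: The number of values is n = 12.
Step 3: Since n is even, the median is the average of positions 6 and 7:
  Median = (58 + 67) / 2 = 62.5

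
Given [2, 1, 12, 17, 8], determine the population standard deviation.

6.0332

Step 1: Compute the mean: 8
Step 2: Sum of squared deviations from the mean: 182
Step 3: Population variance = 182 / 5 = 36.4
Step 4: Standard deviation = sqrt(36.4) = 6.0332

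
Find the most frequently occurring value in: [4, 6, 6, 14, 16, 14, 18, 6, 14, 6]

6

Step 1: Count the frequency of each value:
  4: appears 1 time(s)
  6: appears 4 time(s)
  14: appears 3 time(s)
  16: appears 1 time(s)
  18: appears 1 time(s)
Step 2: The value 6 appears most frequently (4 times).
Step 3: Mode = 6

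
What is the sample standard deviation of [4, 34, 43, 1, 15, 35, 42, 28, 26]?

15.4919

Step 1: Compute the mean: 25.3333
Step 2: Sum of squared deviations from the mean: 1920
Step 3: Sample variance = 1920 / 8 = 240
Step 4: Standard deviation = sqrt(240) = 15.4919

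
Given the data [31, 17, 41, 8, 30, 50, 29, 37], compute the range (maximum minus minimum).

42

Step 1: Identify the maximum value: max = 50
Step 2: Identify the minimum value: min = 8
Step 3: Range = max - min = 50 - 8 = 42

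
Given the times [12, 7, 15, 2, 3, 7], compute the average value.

7.6667

Step 1: Sum all values: 12 + 7 + 15 + 2 + 3 + 7 = 46
Step 2: Count the number of values: n = 6
Step 3: Mean = sum / n = 46 / 6 = 7.6667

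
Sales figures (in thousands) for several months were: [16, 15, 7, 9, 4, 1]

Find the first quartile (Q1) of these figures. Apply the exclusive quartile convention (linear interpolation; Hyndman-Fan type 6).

3.25

Step 1: Sort the data: [1, 4, 7, 9, 15, 16]
Step 2: n = 6
Step 3: Using the exclusive quartile method:
  Q1 = 3.25
  Q2 (median) = 8
  Q3 = 15.25
  IQR = Q3 - Q1 = 15.25 - 3.25 = 12
Step 4: Q1 = 3.25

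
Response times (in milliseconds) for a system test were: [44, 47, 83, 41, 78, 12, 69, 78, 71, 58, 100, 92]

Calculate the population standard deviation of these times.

23.9146

Step 1: Compute the mean: 64.4167
Step 2: Sum of squared deviations from the mean: 6862.9167
Step 3: Population variance = 6862.9167 / 12 = 571.9097
Step 4: Standard deviation = sqrt(571.9097) = 23.9146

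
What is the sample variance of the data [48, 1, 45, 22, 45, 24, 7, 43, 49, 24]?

311.5111

Step 1: Compute the mean: (48 + 1 + 45 + 22 + 45 + 24 + 7 + 43 + 49 + 24) / 10 = 30.8
Step 2: Compute squared deviations from the mean:
  (48 - 30.8)^2 = 295.84
  (1 - 30.8)^2 = 888.04
  (45 - 30.8)^2 = 201.64
  (22 - 30.8)^2 = 77.44
  (45 - 30.8)^2 = 201.64
  (24 - 30.8)^2 = 46.24
  (7 - 30.8)^2 = 566.44
  (43 - 30.8)^2 = 148.84
  (49 - 30.8)^2 = 331.24
  (24 - 30.8)^2 = 46.24
Step 3: Sum of squared deviations = 2803.6
Step 4: Sample variance = 2803.6 / 9 = 311.5111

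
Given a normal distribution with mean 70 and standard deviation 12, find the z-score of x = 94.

2

Step 1: Recall the z-score formula: z = (x - mu) / sigma
Step 2: Substitute values: z = (94 - 70) / 12
Step 3: z = 24 / 12 = 2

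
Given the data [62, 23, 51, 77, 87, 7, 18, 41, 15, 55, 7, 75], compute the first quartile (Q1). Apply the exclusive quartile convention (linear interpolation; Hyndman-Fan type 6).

15.75

Step 1: Sort the data: [7, 7, 15, 18, 23, 41, 51, 55, 62, 75, 77, 87]
Step 2: n = 12
Step 3: Using the exclusive quartile method:
  Q1 = 15.75
  Q2 (median) = 46
  Q3 = 71.75
  IQR = Q3 - Q1 = 71.75 - 15.75 = 56
Step 4: Q1 = 15.75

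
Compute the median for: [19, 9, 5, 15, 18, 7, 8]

9

Step 1: Sort the data in ascending order: [5, 7, 8, 9, 15, 18, 19]
Step 2: The number of values is n = 7.
Step 3: Since n is odd, the median is the middle value at position 4: 9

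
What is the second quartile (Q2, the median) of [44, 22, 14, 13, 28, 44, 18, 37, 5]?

22

Step 1: Sort the data: [5, 13, 14, 18, 22, 28, 37, 44, 44]
Step 2: n = 9
Step 3: Q2 is the median. Since n is odd, it is the middle value at position 5: 22
Step 4: Q2 = 22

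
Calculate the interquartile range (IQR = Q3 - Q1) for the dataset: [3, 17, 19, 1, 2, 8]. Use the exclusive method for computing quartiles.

15.75

Step 1: Sort the data: [1, 2, 3, 8, 17, 19]
Step 2: n = 6
Step 3: Using the exclusive quartile method:
  Q1 = 1.75
  Q2 (median) = 5.5
  Q3 = 17.5
  IQR = Q3 - Q1 = 17.5 - 1.75 = 15.75
Step 4: IQR = 15.75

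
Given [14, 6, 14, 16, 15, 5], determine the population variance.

19.5556

Step 1: Compute the mean: (14 + 6 + 14 + 16 + 15 + 5) / 6 = 11.6667
Step 2: Compute squared deviations from the mean:
  (14 - 11.6667)^2 = 5.4444
  (6 - 11.6667)^2 = 32.1111
  (14 - 11.6667)^2 = 5.4444
  (16 - 11.6667)^2 = 18.7778
  (15 - 11.6667)^2 = 11.1111
  (5 - 11.6667)^2 = 44.4444
Step 3: Sum of squared deviations = 117.3333
Step 4: Population variance = 117.3333 / 6 = 19.5556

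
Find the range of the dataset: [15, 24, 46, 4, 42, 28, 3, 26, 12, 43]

43

Step 1: Identify the maximum value: max = 46
Step 2: Identify the minimum value: min = 3
Step 3: Range = max - min = 46 - 3 = 43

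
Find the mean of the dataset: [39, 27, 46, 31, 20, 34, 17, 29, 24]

29.6667

Step 1: Sum all values: 39 + 27 + 46 + 31 + 20 + 34 + 17 + 29 + 24 = 267
Step 2: Count the number of values: n = 9
Step 3: Mean = sum / n = 267 / 9 = 29.6667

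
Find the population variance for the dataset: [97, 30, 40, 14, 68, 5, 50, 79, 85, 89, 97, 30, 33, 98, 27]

1007.1822

Step 1: Compute the mean: (97 + 30 + 40 + 14 + 68 + 5 + 50 + 79 + 85 + 89 + 97 + 30 + 33 + 98 + 27) / 15 = 56.1333
Step 2: Compute squared deviations from the mean:
  (97 - 56.1333)^2 = 1670.0844
  (30 - 56.1333)^2 = 682.9511
  (40 - 56.1333)^2 = 260.2844
  (14 - 56.1333)^2 = 1775.2178
  (68 - 56.1333)^2 = 140.8178
  (5 - 56.1333)^2 = 2614.6178
  (50 - 56.1333)^2 = 37.6178
  (79 - 56.1333)^2 = 522.8844
  (85 - 56.1333)^2 = 833.2844
  (89 - 56.1333)^2 = 1080.2178
  (97 - 56.1333)^2 = 1670.0844
  (30 - 56.1333)^2 = 682.9511
  (33 - 56.1333)^2 = 535.1511
  (98 - 56.1333)^2 = 1752.8178
  (27 - 56.1333)^2 = 848.7511
Step 3: Sum of squared deviations = 15107.7333
Step 4: Population variance = 15107.7333 / 15 = 1007.1822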